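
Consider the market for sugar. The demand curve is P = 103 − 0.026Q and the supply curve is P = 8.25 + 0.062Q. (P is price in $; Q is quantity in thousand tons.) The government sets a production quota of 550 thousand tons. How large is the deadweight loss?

Competitive equilibrium: 103 − 0.026Q = 8.25 + 0.062Q → Q* = 1076.7045, P* = 75.0057.
At Q = 550: demand price = 103 − 0.026·550 = 88.7; supply price = 8.25 + 0.062·550 = 42.35.
ΔQ = 1076.7045 − 550 = 526.7045; wedge = 88.7 − 42.35 = 46.35.
Welfare loss = ½ × 526.7045 × 46.35 = $12206.38 thousand.

$12206.38 thousand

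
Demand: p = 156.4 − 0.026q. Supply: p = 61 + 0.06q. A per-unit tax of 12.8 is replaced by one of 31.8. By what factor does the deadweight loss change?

Competitive equilibrium: 156.4 − 0.026q = 61 + 0.06q → q* = 1109.3023, p* = 127.5581.
For a per-unit tax t: Δq = t/0.086, so DWL = ½·t·(t/0.086) = t²/0.172.
At t = 12.8: DWL = 952.558. At t = 31.8: DWL = 5879.302.
Ratio = (31.8/12.8)² = 6.172.

6.172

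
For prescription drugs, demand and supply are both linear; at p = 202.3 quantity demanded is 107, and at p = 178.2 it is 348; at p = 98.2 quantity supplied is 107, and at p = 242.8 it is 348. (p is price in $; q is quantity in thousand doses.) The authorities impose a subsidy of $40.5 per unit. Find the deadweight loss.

$1171.61 thousand

Demand slope = (178.2 − 202.3)/(348 − 107) = −0.1, so p = 213 − 0.1q.
Supply slope = (242.8 − 98.2)/(348 − 107) = 0.6, so p = 34 + 0.6q.
Competitive equilibrium: 213 − 0.1q = 34 + 0.6q → q* = 255.7143, p* = 187.4286.
The subsidy lowers effective supply by 40.5: p = 0.6q − 6.5.
New quantity: 213 − 0.1q = 0.6q − 6.5 → q' = 313.5714.
Overproduction Δq = 313.5714 − 255.7143 = 57.8571; wedge = subsidy = 40.5.
Deadweight loss = ½ × 57.8571 × 40.5 = $1171.61 thousand.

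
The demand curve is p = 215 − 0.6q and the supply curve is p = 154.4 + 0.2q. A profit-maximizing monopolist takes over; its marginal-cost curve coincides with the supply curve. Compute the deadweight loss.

Competitive equilibrium: 215 − 0.6q = 154.4 + 0.2q → q* = 75.75, p* = 169.55.
Marginal revenue: MR = 215 − 1.2q. Set MR = MC: 215 − 1.2q = 154.4 + 0.2q → q_m = 43.2857.
Price p_m = 215 − 0.6·43.2857 = 189.0286; MC(q_m) = 154.4 + 0.2·43.2857 = 163.0571.
Competitive q* = 75.75, so Δq = 32.4643; wedge = 189.0286 − 163.0571 = 25.9715.
DWL = ½ × 32.4643 × 25.9715 = 421.57.

421.57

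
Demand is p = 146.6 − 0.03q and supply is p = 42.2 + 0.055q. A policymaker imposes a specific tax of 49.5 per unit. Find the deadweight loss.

14413.24

Competitive equilibrium: 146.6 − 0.03q = 42.2 + 0.055q → q* = 1228.23529, p* = 109.75294.
With the tax, the buyer price exceeds the seller price by 49.5: (146.6 − 0.03q) − (42.2 + 0.055q) = 49.5 → q' = 645.88235.
Δq = 1228.23529 − 645.88235 = 582.35294; the wedge equals the tax, 49.5.
The triangle = ½ × 582.35294 × 49.5 = 14413.24.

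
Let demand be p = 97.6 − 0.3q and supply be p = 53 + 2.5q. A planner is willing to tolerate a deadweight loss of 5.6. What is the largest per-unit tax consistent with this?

Competitive equilibrium: 97.6 − 0.3q = 53 + 2.5q → q* = 15.9286, p* = 92.8214.
A tax t gives Δq = t/2.8 and wedge t, so DWL = t²/5.6.
t²/5.6 = 5.6 → t² = 31.36 → t = 5.6.

5.6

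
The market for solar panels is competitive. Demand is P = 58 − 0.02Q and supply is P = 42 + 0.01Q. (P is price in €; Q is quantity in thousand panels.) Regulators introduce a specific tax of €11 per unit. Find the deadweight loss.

Competitive equilibrium: 58 − 0.02Q = 42 + 0.01Q → Q* = 533.3333, P* = 47.3333.
With the tax, the buyer price exceeds the seller price by 11: (58 − 0.02Q) − (42 + 0.01Q) = 11 → Q' = 166.6667.
ΔQ = 533.3333 − 166.6667 = 366.6666; the wedge equals the tax, 11.
DWL = ½ × 366.6666 × 11 = €2016.67 thousand.

€2016.67 thousand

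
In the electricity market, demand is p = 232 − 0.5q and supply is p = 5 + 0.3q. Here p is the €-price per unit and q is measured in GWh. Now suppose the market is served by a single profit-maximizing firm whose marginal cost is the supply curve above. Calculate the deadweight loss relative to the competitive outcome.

€4764.15

Competitive equilibrium: 232 − 0.5q = 5 + 0.3q → q* = 283.75, p* = 90.125.
Marginal revenue: MR = 232 − q. Set MR = MC: 232 − q = 5 + 0.3q → q_m = 174.6154.
Price p_m = 232 − 0.5·174.6154 = 144.6923; MC(q_m) = 5 + 0.3·174.6154 = 57.3846.
Competitive q* = 283.75, so Δq = 109.1346; wedge = 144.6923 − 57.3846 = 87.3077.
Welfare loss = ½ × 109.1346 × 87.3077 = €4764.15.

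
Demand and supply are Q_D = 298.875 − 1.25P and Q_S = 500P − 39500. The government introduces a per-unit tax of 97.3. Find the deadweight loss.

In inverse form: demand P = 239.1 − 0.8Q, supply P = 79 + 0.002Q.
Competitive equilibrium: 239.1 − 0.8Q = 79 + 0.002Q → Q* = 199.6259, P* = 79.3993.
With the tax, the buyer price exceeds the seller price by 97.3: (239.1 − 0.8Q) − (79 + 0.002Q) = 97.3 → Q' = 78.3042.
ΔQ = 199.6259 − 78.3042 = 121.3217; the wedge equals the tax, 97.3.
Welfare loss = ½ × 121.3217 × 97.3 = 5902.30.

5902.30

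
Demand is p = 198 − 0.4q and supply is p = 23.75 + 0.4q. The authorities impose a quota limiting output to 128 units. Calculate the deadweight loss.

Competitive equilibrium: 198 − 0.4q = 23.75 + 0.4q → q* = 217.8125, p* = 110.875.
At q = 128: demand price = 198 − 0.4·128 = 146.8; supply price = 23.75 + 0.4·128 = 74.95.
Δq = 217.8125 − 128 = 89.8125; wedge = 146.8 − 74.95 = 71.85.
Welfare loss = ½ × 89.8125 × 71.85 = 3226.51.

3226.51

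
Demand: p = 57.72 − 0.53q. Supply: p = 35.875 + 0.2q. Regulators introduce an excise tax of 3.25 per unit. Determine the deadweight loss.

Competitive equilibrium: 57.72 − 0.53q = 35.875 + 0.2q → q* = 29.9247, p* = 41.8599.
With the tax, the buyer price exceeds the seller price by 3.25: (57.72 − 0.53q) − (35.875 + 0.2q) = 3.25 → q' = 25.4726.
Δq = 29.9247 − 25.4726 = 4.4521; the wedge equals the tax, 3.25.
Welfare loss = ½ × 4.4521 × 3.25 = 7.23.

7.23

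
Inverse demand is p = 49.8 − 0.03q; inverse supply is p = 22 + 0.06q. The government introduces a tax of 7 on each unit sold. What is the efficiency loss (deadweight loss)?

272.22

Competitive equilibrium: 49.8 − 0.03q = 22 + 0.06q → q* = 308.8889, p* = 40.5333.
With the tax, the buyer price exceeds the seller price by 7: (49.8 − 0.03q) − (22 + 0.06q) = 7 → q' = 231.1111.
Δq = 308.8889 − 231.1111 = 77.7778; the wedge equals the tax, 7.
DWL = ½ × 77.7778 × 7 = 272.22.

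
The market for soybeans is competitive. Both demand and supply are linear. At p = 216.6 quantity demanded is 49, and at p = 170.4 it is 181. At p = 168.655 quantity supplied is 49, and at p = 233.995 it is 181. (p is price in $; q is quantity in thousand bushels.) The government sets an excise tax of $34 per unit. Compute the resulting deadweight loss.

$684.02 thousand

Demand slope = (170.4 − 216.6)/(181 − 49) = −0.35, so p = 233.75 − 0.35q.
Supply slope = (233.995 − 168.655)/(181 − 49) = 0.495, so p = 144.4 + 0.495q.
Competitive equilibrium: 233.75 − 0.35q = 144.4 + 0.495q → q* = 105.7396, p* = 196.7411.
With the tax, the buyer price exceeds the seller price by 34: (233.75 − 0.35q) − (144.4 + 0.495q) = 34 → q' = 65.503.
Δq = 105.7396 − 65.503 = 40.2366; the wedge equals the tax, 34.
Deadweight loss = ½ × 40.2366 × 34 = $684.02 thousand.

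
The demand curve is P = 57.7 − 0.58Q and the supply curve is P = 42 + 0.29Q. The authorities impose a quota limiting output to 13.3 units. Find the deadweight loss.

Competitive equilibrium: 57.7 − 0.58Q = 42 + 0.29Q → Q* = 18.046, P* = 47.2333.
At Q = 13.3: demand price = 57.7 − 0.58·13.3 = 49.986; supply price = 42 + 0.29·13.3 = 45.857.
ΔQ = 18.046 − 13.3 = 4.746; wedge = 49.986 − 45.857 = 4.129.
Deadweight loss = ½ × 4.746 × 4.129 = 9.80.

9.80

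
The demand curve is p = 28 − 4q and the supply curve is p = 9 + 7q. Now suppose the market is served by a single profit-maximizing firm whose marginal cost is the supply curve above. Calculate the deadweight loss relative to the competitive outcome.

Competitive equilibrium: 28 − 4q = 9 + 7q → q* = 1.7273, p* = 21.0909.
Marginal revenue: MR = 28 − 8q. Set MR = MC: 28 − 8q = 9 + 7q → q_m = 1.2667.
Price p_m = 28 − 4·1.2667 = 22.9332; MC(q_m) = 9 + 7·1.2667 = 17.8669.
Competitive q* = 1.7273, so Δq = 0.4606; wedge = 22.9332 − 17.8669 = 5.0663.
Deadweight loss = ½ × 0.4606 × 5.0663 = 1.17.

1.17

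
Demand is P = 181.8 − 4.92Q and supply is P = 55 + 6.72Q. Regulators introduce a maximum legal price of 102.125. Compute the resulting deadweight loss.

87.65

Competitive equilibrium: 181.8 − 4.92Q = 55 + 6.72Q → Q* = 10.89347, P* = 128.20412.
At the ceiling P = 102.125, quantity supplied = (102.125 − 55)/6.72 = 7.01265.
Willingness to pay at Q' = 7.01265: 181.8 − 4.92·7.01265 = 147.29776.
ΔQ = 10.89347 − 7.01265 = 3.88082; wedge = 147.29776 − 102.125 = 45.17276.
The triangle = ½ × 3.88082 × 45.17276 = 87.65.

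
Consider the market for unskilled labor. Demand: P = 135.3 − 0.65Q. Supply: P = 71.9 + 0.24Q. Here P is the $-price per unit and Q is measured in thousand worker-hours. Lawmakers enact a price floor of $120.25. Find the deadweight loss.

$1028.79 thousand

Competitive equilibrium: 135.3 − 0.65Q = 71.9 + 0.24Q → Q* = 71.236, P* = 88.9966.
At the floor P = 120.25, quantity demanded = (135.3 − 120.25)/0.65 = 23.1538.
Sellers' marginal cost at Q' = 23.1538: 71.9 + 0.24·23.1538 = 77.4569.
ΔQ = 71.236 − 23.1538 = 48.0822; wedge = 120.25 − 77.4569 = 42.7931.
DWL = ½ × 48.0822 × 42.7931 = $1028.79 thousand.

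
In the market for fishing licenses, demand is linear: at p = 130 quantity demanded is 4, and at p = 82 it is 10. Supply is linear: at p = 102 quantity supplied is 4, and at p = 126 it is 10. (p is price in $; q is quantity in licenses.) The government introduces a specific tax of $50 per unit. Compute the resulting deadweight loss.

$104.17

Demand slope = (82 − 130)/(10 − 4) = −8, so p = 162 − 8q.
Supply slope = (126 − 102)/(10 − 4) = 4, so p = 86 + 4q.
Competitive equilibrium: 162 − 8q = 86 + 4q → q* = 6.3333, p* = 111.3333.
With the tax, the buyer price exceeds the seller price by 50: (162 − 8q) − (86 + 4q) = 50 → q' = 2.1667.
Δq = 6.3333 − 2.1667 = 4.1666; the wedge equals the tax, 50.
The triangle = ½ × 4.1666 × 50 = $104.17.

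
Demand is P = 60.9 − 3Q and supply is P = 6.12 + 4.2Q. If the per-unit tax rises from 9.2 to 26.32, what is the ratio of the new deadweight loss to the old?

Competitive equilibrium: 60.9 − 3Q = 6.12 + 4.2Q → Q* = 7.6083, P* = 38.075.
For a per-unit tax t: ΔQ = t/7.2, so DWL = ½·t·(t/7.2) = t²/14.4.
At t = 9.2: DWL = 5.878. At t = 26.32: DWL = 48.107.
Ratio = (26.32/9.2)² = 8.185.

8.185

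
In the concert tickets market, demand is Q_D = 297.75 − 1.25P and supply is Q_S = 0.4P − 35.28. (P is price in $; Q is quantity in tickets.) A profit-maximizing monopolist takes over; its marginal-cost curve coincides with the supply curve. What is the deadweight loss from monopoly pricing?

In inverse form: demand P = 238.2 − 0.8Q, supply P = 88.2 + 2.5Q.
Competitive equilibrium: 238.2 − 0.8Q = 88.2 + 2.5Q → Q* = 45.4545, P* = 201.8364.
Marginal revenue: MR = 238.2 − 1.6Q. Set MR = MC: 238.2 − 1.6Q = 88.2 + 2.5Q → Q_m = 36.5854.
Price P_m = 238.2 − 0.8·36.5854 = 208.9317; MC(Q_m) = 88.2 + 2.5·36.5854 = 179.6635.
Competitive Q* = 45.4545, so ΔQ = 8.8691; wedge = 208.9317 − 179.6635 = 29.2682.
The triangle = ½ × 8.8691 × 29.2682 = $129.79.

$129.79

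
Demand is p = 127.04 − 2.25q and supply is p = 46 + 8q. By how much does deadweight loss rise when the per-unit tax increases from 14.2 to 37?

Competitive equilibrium: 127.04 − 2.25q = 46 + 8q → q* = 7.9063, p* = 109.2507.
For a per-unit tax t: Δq = t/10.25, so DWL = ½·t·(t/10.25) = t²/20.5.
At t = 14.2: DWL = 9.836. At t = 37: DWL = 66.78.
Increase = 66.78 − 9.836 = 56.94.

56.94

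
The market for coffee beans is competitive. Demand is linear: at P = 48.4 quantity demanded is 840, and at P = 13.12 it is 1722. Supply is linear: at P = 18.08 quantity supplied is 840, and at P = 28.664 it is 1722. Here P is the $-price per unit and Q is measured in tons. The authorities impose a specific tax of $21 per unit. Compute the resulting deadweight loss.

Demand slope = (13.12 − 48.4)/(1722 − 840) = −0.04, so P = 82 − 0.04Q.
Supply slope = (28.664 − 18.08)/(1722 − 840) = 0.012, so P = 8 + 0.012Q.
Competitive equilibrium: 82 − 0.04Q = 8 + 0.012Q → Q* = 1423.0769, P* = 25.0769.
With the tax, the buyer price exceeds the seller price by 21: (82 − 0.04Q) − (8 + 0.012Q) = 21 → Q' = 1019.2308.
ΔQ = 1423.0769 − 1019.2308 = 403.8461; the wedge equals the tax, 21.
The triangle = ½ × 403.8461 × 21 = $4240.38.

$4240.38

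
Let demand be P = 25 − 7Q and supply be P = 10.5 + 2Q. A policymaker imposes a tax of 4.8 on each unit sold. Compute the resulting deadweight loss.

1.28

Competitive equilibrium: 25 − 7Q = 10.5 + 2Q → Q* = 1.6111, P* = 13.7222.
With the tax, the buyer price exceeds the seller price by 4.8: (25 − 7Q) − (10.5 + 2Q) = 4.8 → Q' = 1.0778.
ΔQ = 1.6111 − 1.0778 = 0.5333; the wedge equals the tax, 4.8.
Welfare loss = ½ × 0.5333 × 4.8 = 1.28.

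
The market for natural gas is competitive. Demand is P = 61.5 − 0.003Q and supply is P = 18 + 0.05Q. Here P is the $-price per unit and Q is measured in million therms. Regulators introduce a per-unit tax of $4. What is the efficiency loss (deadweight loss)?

$150.94 million

Competitive equilibrium: 61.5 − 0.003Q = 18 + 0.05Q → Q* = 820.7547, P* = 59.0377.
With the tax, the buyer price exceeds the seller price by 4: (61.5 − 0.003Q) − (18 + 0.05Q) = 4 → Q' = 745.283.
ΔQ = 820.7547 − 745.283 = 75.4717; the wedge equals the tax, 4.
Deadweight loss = ½ × 75.4717 × 4 = $150.94 million.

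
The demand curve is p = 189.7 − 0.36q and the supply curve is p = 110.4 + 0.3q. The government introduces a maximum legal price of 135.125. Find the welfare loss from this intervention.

469.89

Competitive equilibrium: 189.7 − 0.36q = 110.4 + 0.3q → q* = 120.1515, p* = 146.4455.
At the ceiling p = 135.125, quantity supplied = (135.125 − 110.4)/0.3 = 82.4167.
Willingness to pay at q' = 82.4167: 189.7 − 0.36·82.4167 = 160.03.
Δq = 120.1515 − 82.4167 = 37.7348; wedge = 160.03 − 135.125 = 24.905.
Welfare loss = ½ × 37.7348 × 24.905 = 469.89.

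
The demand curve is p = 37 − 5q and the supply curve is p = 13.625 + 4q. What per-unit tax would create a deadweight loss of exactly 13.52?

Competitive equilibrium: 37 − 5q = 13.625 + 4q → q* = 2.5972, p* = 24.0139.
A tax t gives Δq = t/9 and wedge t, so DWL = t²/18.
t²/18 = 13.52 → t² = 243.36 → t = 15.6.

15.6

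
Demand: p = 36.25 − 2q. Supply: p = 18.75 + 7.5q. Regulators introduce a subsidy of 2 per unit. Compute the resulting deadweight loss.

Competitive equilibrium: 36.25 − 2q = 18.75 + 7.5q → q* = 1.8421, p* = 32.5658.
The subsidy lowers effective supply by 2: p = 16.75 + 7.5q.
New quantity: 36.25 − 2q = 16.75 + 7.5q → q' = 2.0526.
Overproduction Δq = 2.0526 − 1.8421 = 0.2105; wedge = subsidy = 2.
The triangle = ½ × 0.2105 × 2 = 0.21.

0.21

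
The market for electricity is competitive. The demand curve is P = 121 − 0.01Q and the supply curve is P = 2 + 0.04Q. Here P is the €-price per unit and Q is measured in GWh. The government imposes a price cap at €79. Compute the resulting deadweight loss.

Competitive equilibrium: 121 − 0.01Q = 2 + 0.04Q → Q* = 2380, P* = 97.2.
At the ceiling P = 79, quantity supplied = (79 − 2)/0.04 = 1925.
Willingness to pay at Q' = 1925: 121 − 0.01·1925 = 101.75.
ΔQ = 2380 − 1925 = 455; wedge = 101.75 − 79 = 22.75.
DWL = ½ × 455 × 22.75 = €5175.625.

€5175.625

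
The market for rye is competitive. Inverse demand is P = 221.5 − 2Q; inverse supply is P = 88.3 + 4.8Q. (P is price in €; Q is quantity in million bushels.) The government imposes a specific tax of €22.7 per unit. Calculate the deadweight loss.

€37.89 million

Competitive equilibrium: 221.5 − 2Q = 88.3 + 4.8Q → Q* = 19.5882, P* = 182.3235.
With the tax, the buyer price exceeds the seller price by 22.7: (221.5 − 2Q) − (88.3 + 4.8Q) = 22.7 → Q' = 16.25.
ΔQ = 19.5882 − 16.25 = 3.3382; the wedge equals the tax, 22.7.
Welfare loss = ½ × 3.3382 × 22.7 = €37.89 million.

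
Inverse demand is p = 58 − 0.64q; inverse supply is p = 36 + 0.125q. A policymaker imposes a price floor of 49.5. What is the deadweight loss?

Competitive equilibrium: 58 − 0.64q = 36 + 0.125q → q* = 28.7582, p* = 39.5948.
At the floor p = 49.5, quantity demanded = (58 − 49.5)/0.64 = 13.2813.
Sellers' marginal cost at q' = 13.2813: 36 + 0.125·13.2813 = 37.6602.
Δq = 28.7582 − 13.2813 = 15.4769; wedge = 49.5 − 37.6602 = 11.8398.
The triangle = ½ × 15.4769 × 11.8398 = 91.62.

91.62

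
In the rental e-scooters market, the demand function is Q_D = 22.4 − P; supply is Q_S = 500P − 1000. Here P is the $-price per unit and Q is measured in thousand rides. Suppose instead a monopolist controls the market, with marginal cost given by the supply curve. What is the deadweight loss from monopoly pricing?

$51.81 thousand

In inverse form: demand P = 22.4 − Q, supply P = 2 + 0.002Q.
Competitive equilibrium: 22.4 − Q = 2 + 0.002Q → Q* = 20.3593, P* = 2.0407.
Marginal revenue: MR = 22.4 − 2Q. Set MR = MC: 22.4 − 2Q = 2 + 0.002Q → Q_m = 10.1898.
Price P_m = 22.4 − 1·10.1898 = 12.2102; MC(Q_m) = 2 + 0.002·10.1898 = 2.0204.
Competitive Q* = 20.3593, so ΔQ = 10.1695; wedge = 12.2102 − 2.0204 = 10.1898.
Welfare loss = ½ × 10.1695 × 10.1898 = $51.81 thousand.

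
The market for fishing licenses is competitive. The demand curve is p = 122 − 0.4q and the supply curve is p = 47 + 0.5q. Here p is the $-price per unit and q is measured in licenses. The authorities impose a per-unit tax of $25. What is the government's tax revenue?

$1388.89

Competitive equilibrium: 122 − 0.4q = 47 + 0.5q → q* = 83.3333, p* = 88.6667.
With the tax, the buyer price exceeds the seller price by 25: (122 − 0.4q) − (47 + 0.5q) = 25 → q' = 55.5556.
Tax revenue = 25 × 55.5556 = $1388.89.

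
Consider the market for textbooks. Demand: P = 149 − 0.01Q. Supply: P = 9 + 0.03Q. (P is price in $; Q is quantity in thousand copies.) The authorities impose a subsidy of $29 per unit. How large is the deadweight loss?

Competitive equilibrium: 149 − 0.01Q = 9 + 0.03Q → Q* = 3500, P* = 114.
The subsidy lowers effective supply by 29: P = 0.03Q − 20.
New quantity: 149 − 0.01Q = 0.03Q − 20 → Q' = 4225.
Overproduction ΔQ = 4225 − 3500 = 725; wedge = subsidy = 29.
The triangle = ½ × 725 × 29 = $10512.50 thousand.

$10512.50 thousand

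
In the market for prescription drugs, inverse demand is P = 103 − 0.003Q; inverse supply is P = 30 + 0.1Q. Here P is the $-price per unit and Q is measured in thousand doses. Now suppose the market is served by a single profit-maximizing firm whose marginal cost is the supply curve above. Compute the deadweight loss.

$20.72 thousand

Competitive equilibrium: 103 − 0.003Q = 30 + 0.1Q → Q* = 708.7379, P* = 100.8738.
Marginal revenue: MR = 103 − 0.006Q. Set MR = MC: 103 − 0.006Q = 30 + 0.1Q → Q_m = 688.6792.
Price P_m = 103 − 0.003·688.6792 = 100.934; MC(Q_m) = 30 + 0.1·688.6792 = 98.8679.
Competitive Q* = 708.7379, so ΔQ = 20.0587; wedge = 100.934 − 98.8679 = 2.0661.
Deadweight loss = ½ × 20.0587 × 2.0661 = $20.72 thousand.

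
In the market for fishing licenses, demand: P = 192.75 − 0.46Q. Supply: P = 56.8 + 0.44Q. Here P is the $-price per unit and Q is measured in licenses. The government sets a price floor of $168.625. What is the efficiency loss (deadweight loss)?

Competitive equilibrium: 192.75 − 0.46Q = 56.8 + 0.44Q → Q* = 151.0556, P* = 123.2644.
At the floor P = 168.625, quantity demanded = (192.75 − 168.625)/0.46 = 52.4457.
Sellers' marginal cost at Q' = 52.4457: 56.8 + 0.44·52.4457 = 79.8761.
ΔQ = 151.0556 − 52.4457 = 98.6099; wedge = 168.625 − 79.8761 = 88.7489.
DWL = ½ × 98.6099 × 88.7489 = $4375.76.

$4375.76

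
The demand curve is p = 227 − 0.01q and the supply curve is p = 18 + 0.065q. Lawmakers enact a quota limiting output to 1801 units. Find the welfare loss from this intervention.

36432.70

Competitive equilibrium: 227 − 0.01q = 18 + 0.065q → q* = 2786.66667, p* = 199.13333.
At q = 1801: demand price = 227 − 0.01·1801 = 208.99; supply price = 18 + 0.065·1801 = 135.065.
Δq = 2786.66667 − 1801 = 985.66667; wedge = 208.99 − 135.065 = 73.925.
DWL = ½ × 985.66667 × 73.925 = 36432.70.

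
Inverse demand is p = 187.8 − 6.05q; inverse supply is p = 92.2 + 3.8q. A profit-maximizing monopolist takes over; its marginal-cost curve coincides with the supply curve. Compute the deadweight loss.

Competitive equilibrium: 187.8 − 6.05q = 92.2 + 3.8q → q* = 9.7056, p* = 129.0812.
Marginal revenue: MR = 187.8 − 12.1q. Set MR = MC: 187.8 − 12.1q = 92.2 + 3.8q → q_m = 6.0126.
Price p_m = 187.8 − 6.05·6.0126 = 151.4238; MC(q_m) = 92.2 + 3.8·6.0126 = 115.0479.
Competitive q* = 9.7056, so Δq = 3.693; wedge = 151.4238 − 115.0479 = 36.3759.
The triangle = ½ × 3.693 × 36.3759 = 67.17.

67.17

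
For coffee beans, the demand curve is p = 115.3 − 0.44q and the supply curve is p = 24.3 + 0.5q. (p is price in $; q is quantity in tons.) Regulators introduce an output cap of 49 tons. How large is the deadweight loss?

Competitive equilibrium: 115.3 − 0.44q = 24.3 + 0.5q → q* = 96.8085, p* = 72.7043.
At q = 49: demand price = 115.3 − 0.44·49 = 93.74; supply price = 24.3 + 0.5·49 = 48.8.
Δq = 96.8085 − 49 = 47.8085; wedge = 93.74 − 48.8 = 44.94.
Welfare loss = ½ × 47.8085 × 44.94 = $1074.26.

$1074.26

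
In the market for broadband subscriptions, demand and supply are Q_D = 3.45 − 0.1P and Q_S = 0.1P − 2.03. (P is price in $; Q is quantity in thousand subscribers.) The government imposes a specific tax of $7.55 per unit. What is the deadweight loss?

$1.43 thousand

In inverse form: demand P = 34.5 − 10Q, supply P = 20.3 + 10Q.
Competitive equilibrium: 34.5 − 10Q = 20.3 + 10Q → Q* = 0.71, P* = 27.4.
With the tax, the buyer price exceeds the seller price by 7.55: (34.5 − 10Q) − (20.3 + 10Q) = 7.55 → Q' = 0.3325.
ΔQ = 0.71 − 0.3325 = 0.3775; the wedge equals the tax, 7.55.
DWL = ½ × 0.3775 × 7.55 = $1.43 thousand.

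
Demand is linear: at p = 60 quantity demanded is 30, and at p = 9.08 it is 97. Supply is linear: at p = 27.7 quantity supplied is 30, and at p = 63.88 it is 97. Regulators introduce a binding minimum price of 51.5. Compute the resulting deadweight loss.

Demand slope = (9.08 − 60)/(97 − 30) = −0.76, so p = 82.8 − 0.76q.
Supply slope = (63.88 − 27.7)/(97 − 30) = 0.54, so p = 11.5 + 0.54q.
Competitive equilibrium: 82.8 − 0.76q = 11.5 + 0.54q → q* = 54.8462, p* = 41.1169.
At the floor p = 51.5, quantity demanded = (82.8 − 51.5)/0.76 = 41.1842.
Sellers' marginal cost at q' = 41.1842: 11.5 + 0.54·41.1842 = 33.7395.
Δq = 54.8462 − 41.1842 = 13.662; wedge = 51.5 − 33.7395 = 17.7605.
DWL = ½ × 13.662 × 17.7605 = 121.32.

121.32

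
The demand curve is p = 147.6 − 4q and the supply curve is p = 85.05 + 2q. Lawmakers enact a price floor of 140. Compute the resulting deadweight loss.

218.03

Competitive equilibrium: 147.6 − 4q = 85.05 + 2q → q* = 10.425, p* = 105.9.
At the floor p = 140, quantity demanded = (147.6 − 140)/4 = 1.9.
Sellers' marginal cost at q' = 1.9: 85.05 + 2·1.9 = 88.85.
Δq = 10.425 − 1.9 = 8.525; wedge = 140 − 88.85 = 51.15.
Deadweight loss = ½ × 8.525 × 51.15 = 218.03.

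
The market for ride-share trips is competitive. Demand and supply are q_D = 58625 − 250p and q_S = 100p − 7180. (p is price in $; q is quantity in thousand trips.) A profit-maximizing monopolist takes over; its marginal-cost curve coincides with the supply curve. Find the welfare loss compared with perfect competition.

$46686.58 thousand

In inverse form: demand p = 234.5 − 0.004q, supply p = 71.8 + 0.01q.
Competitive equilibrium: 234.5 − 0.004q = 71.8 + 0.01q → q* = 11621.428571, p* = 188.014286.
Marginal revenue: MR = 234.5 − 0.008q. Set MR = MC: 234.5 − 0.008q = 71.8 + 0.01q → q_m = 9038.888889.
Price p_m = 234.5 − 0.004·9038.888889 = 198.344444; MC(q_m) = 71.8 + 0.01·9038.888889 = 162.188889.
Competitive q* = 11621.428571, so Δq = 2582.539682; wedge = 198.344444 − 162.188889 = 36.155555.
Deadweight loss = ½ × 2582.539682 × 36.155555 = $46686.58 thousand.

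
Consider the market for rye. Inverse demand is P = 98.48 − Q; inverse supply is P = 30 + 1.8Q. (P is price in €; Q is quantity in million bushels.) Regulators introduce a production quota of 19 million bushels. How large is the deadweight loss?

€41.69 million

Competitive equilibrium: 98.48 − Q = 30 + 1.8Q → Q* = 24.4571, P* = 74.0229.
At Q = 19: demand price = 98.48 − 1·19 = 79.48; supply price = 30 + 1.8·19 = 64.2.
ΔQ = 24.4571 − 19 = 5.4571; wedge = 79.48 − 64.2 = 15.28.
DWL = ½ × 5.4571 × 15.28 = €41.69 million.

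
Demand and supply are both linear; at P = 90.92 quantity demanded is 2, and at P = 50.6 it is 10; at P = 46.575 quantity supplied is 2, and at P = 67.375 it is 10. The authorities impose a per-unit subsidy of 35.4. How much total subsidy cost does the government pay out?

Demand slope = (50.6 − 90.92)/(10 − 2) = −5.04, so P = 101 − 5.04Q.
Supply slope = (67.375 − 46.575)/(10 − 2) = 2.6, so P = 41.375 + 2.6Q.
Competitive equilibrium: 101 − 5.04Q = 41.375 + 2.6Q → Q* = 7.8043, P* = 61.6662.
The subsidy lowers effective supply by 35.4: P = 5.975 + 2.6Q.
New quantity: 101 − 5.04Q = 5.975 + 2.6Q → Q' = 12.4378.
Total subsidy cost = 35.4 × 12.4378 = 440.30.

440.30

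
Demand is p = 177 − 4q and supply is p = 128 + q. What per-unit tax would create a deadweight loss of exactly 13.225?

11.5

Competitive equilibrium: 177 − 4q = 128 + q → q* = 9.8, p* = 137.8.
A tax t gives Δq = t/5 and wedge t, so DWL = t²/10.
t²/10 = 13.225 → t² = 132.25 → t = 11.5.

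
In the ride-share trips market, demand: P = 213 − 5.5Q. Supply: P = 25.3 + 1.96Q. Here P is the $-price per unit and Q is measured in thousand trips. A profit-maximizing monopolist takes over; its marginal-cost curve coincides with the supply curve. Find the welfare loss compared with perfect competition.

$425.28 thousand

Competitive equilibrium: 213 − 5.5Q = 25.3 + 1.96Q → Q* = 25.1609, P* = 74.6153.
Marginal revenue: MR = 213 − 11Q. Set MR = MC: 213 − 11Q = 25.3 + 1.96Q → Q_m = 14.483.
Price P_m = 213 − 5.5·14.483 = 133.3435; MC(Q_m) = 25.3 + 1.96·14.483 = 53.6867.
Competitive Q* = 25.1609, so ΔQ = 10.6779; wedge = 133.3435 − 53.6867 = 79.6568.
Welfare loss = ½ × 10.6779 × 79.6568 = $425.28 thousand.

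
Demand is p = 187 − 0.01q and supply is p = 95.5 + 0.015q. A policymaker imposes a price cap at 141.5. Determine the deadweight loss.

Competitive equilibrium: 187 − 0.01q = 95.5 + 0.015q → q* = 3660, p* = 150.4.
At the ceiling p = 141.5, quantity supplied = (141.5 − 95.5)/0.015 = 3066.666667.
Willingness to pay at q' = 3066.666667: 187 − 0.01·3066.666667 = 156.333333.
Δq = 3660 − 3066.666667 = 593.333333; wedge = 156.333333 − 141.5 = 14.833333.
DWL = ½ × 593.333333 × 14.833333 = 4400.56.

4400.56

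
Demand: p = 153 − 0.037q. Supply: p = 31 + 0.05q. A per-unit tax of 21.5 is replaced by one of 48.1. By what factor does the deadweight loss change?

5.005

Competitive equilibrium: 153 − 0.037q = 31 + 0.05q → q* = 1402.2989, p* = 101.1149.
For a per-unit tax t: Δq = t/0.087, so DWL = ½·t·(t/0.087) = t²/0.174.
At t = 21.5: DWL = 2656.609. At t = 48.1: DWL = 13296.609.
Ratio = (48.1/21.5)² = 5.005.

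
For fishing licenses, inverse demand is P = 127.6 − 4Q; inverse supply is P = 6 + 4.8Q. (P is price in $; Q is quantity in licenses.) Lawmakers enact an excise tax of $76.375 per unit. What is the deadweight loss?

$331.43

Competitive equilibrium: 127.6 − 4Q = 6 + 4.8Q → Q* = 13.8182, P* = 72.3273.
With the tax, the buyer price exceeds the seller price by 76.375: (127.6 − 4Q) − (6 + 4.8Q) = 76.375 → Q' = 5.1392.
ΔQ = 13.8182 − 5.1392 = 8.679; the wedge equals the tax, 76.375.
DWL = ½ × 8.679 × 76.375 = $331.43.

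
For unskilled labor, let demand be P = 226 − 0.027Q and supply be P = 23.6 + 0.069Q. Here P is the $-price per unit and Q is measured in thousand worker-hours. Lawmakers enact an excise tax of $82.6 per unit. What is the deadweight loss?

Competitive equilibrium: 226 − 0.027Q = 23.6 + 0.069Q → Q* = 2108.3333, P* = 169.075.
With the tax, the buyer price exceeds the seller price by 82.6: (226 − 0.027Q) − (23.6 + 0.069Q) = 82.6 → Q' = 1247.9167.
ΔQ = 2108.3333 − 1247.9167 = 860.4166; the wedge equals the tax, 82.6.
Deadweight loss = ½ × 860.4166 × 82.6 = $35535.21 thousand.

$35535.21 thousand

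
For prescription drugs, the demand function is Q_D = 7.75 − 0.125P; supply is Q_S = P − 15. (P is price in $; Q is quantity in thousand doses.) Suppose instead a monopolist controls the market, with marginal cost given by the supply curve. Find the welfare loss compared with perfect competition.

In inverse form: demand P = 62 − 8Q, supply P = 15 + Q.
Competitive equilibrium: 62 − 8Q = 15 + Q → Q* = 5.2222, P* = 20.2222.
Marginal revenue: MR = 62 − 16Q. Set MR = MC: 62 − 16Q = 15 + Q → Q_m = 2.7647.
Price P_m = 62 − 8·2.7647 = 39.8824; MC(Q_m) = 15 + 1·2.7647 = 17.7647.
Competitive Q* = 5.2222, so ΔQ = 2.4575; wedge = 39.8824 − 17.7647 = 22.1177.
The triangle = ½ × 2.4575 × 22.1177 = $27.18 thousand.

$27.18 thousand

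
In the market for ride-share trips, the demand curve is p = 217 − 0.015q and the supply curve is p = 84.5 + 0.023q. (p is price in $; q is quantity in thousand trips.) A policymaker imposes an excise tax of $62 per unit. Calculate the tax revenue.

Competitive equilibrium: 217 − 0.015q = 84.5 + 0.023q → q* = 3486.8421, p* = 164.6974.
With the tax, the buyer price exceeds the seller price by 62: (217 − 0.015q) − (84.5 + 0.023q) = 62 → q' = 1855.2632.
Tax revenue = 62 × 1855.2632 = $115026.32 thousand.

$115026.32 thousand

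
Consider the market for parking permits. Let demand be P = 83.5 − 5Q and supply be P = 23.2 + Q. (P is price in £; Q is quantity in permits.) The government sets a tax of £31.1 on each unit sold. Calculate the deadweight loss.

Competitive equilibrium: 83.5 − 5Q = 23.2 + Q → Q* = 10.05, P* = 33.25.
With the tax, the buyer price exceeds the seller price by 31.1: (83.5 − 5Q) − (23.2 + Q) = 31.1 → Q' = 4.8667.
ΔQ = 10.05 − 4.8667 = 5.1833; the wedge equals the tax, 31.1.
DWL = ½ × 5.1833 × 31.1 = £80.60.

£80.60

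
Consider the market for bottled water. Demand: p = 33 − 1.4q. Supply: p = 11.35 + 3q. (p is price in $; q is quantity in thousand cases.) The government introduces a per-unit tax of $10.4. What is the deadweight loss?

Competitive equilibrium: 33 − 1.4q = 11.35 + 3q → q* = 4.9205, p* = 26.1114.
With the tax, the buyer price exceeds the seller price by 10.4: (33 − 1.4q) − (11.35 + 3q) = 10.4 → q' = 2.5568.
Δq = 4.9205 − 2.5568 = 2.3637; the wedge equals the tax, 10.4.
Deadweight loss = ½ × 2.3637 × 10.4 = $12.29 thousand.

$12.29 thousand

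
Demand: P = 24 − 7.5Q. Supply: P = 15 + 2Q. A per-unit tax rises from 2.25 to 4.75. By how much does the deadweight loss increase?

0.92

Competitive equilibrium: 24 − 7.5Q = 15 + 2Q → Q* = 0.9474, P* = 16.8947.
For a per-unit tax t: ΔQ = t/9.5, so DWL = ½·t·(t/9.5) = t²/19.
At t = 2.25: DWL = 0.266. At t = 4.75: DWL = 1.188.
Increase = 1.188 − 0.266 = 0.92.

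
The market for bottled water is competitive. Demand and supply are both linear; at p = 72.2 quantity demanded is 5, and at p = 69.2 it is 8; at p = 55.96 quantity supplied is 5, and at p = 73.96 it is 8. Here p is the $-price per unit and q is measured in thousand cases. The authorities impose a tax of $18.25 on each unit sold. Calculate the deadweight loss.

Demand slope = (69.2 − 72.2)/(8 − 5) = −1, so p = 77.2 − q.
Supply slope = (73.96 − 55.96)/(8 − 5) = 6, so p = 25.96 + 6q.
Competitive equilibrium: 77.2 − q = 25.96 + 6q → q* = 7.32, p* = 69.88.
With the tax, the buyer price exceeds the seller price by 18.25: (77.2 − q) − (25.96 + 6q) = 18.25 → q' = 4.7129.
Δq = 7.32 − 4.7129 = 2.6071; the wedge equals the tax, 18.25.
Deadweight loss = ½ × 2.6071 × 18.25 = $23.79 thousand.

$23.79 thousand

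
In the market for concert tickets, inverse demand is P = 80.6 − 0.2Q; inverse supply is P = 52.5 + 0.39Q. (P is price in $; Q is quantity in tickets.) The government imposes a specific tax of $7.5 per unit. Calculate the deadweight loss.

$47.67

Competitive equilibrium: 80.6 − 0.2Q = 52.5 + 0.39Q → Q* = 47.6271, P* = 71.0746.
With the tax, the buyer price exceeds the seller price by 7.5: (80.6 − 0.2Q) − (52.5 + 0.39Q) = 7.5 → Q' = 34.9153.
ΔQ = 47.6271 − 34.9153 = 12.7118; the wedge equals the tax, 7.5.
Deadweight loss = ½ × 12.7118 × 7.5 = $47.67.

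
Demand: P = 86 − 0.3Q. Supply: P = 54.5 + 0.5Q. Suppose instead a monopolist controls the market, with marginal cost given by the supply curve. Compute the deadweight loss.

46.13

Competitive equilibrium: 86 − 0.3Q = 54.5 + 0.5Q → Q* = 39.375, P* = 74.1875.
Marginal revenue: MR = 86 − 0.6Q. Set MR = MC: 86 − 0.6Q = 54.5 + 0.5Q → Q_m = 28.6364.
Price P_m = 86 − 0.3·28.6364 = 77.4091; MC(Q_m) = 54.5 + 0.5·28.6364 = 68.8182.
Competitive Q* = 39.375, so ΔQ = 10.7386; wedge = 77.4091 − 68.8182 = 8.5909.
Deadweight loss = ½ × 10.7386 × 8.5909 = 46.13.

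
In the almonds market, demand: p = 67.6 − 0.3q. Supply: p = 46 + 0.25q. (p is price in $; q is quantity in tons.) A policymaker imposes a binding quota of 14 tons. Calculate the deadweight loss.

$175.65

Competitive equilibrium: 67.6 − 0.3q = 46 + 0.25q → q* = 39.2727, p* = 55.8182.
At q = 14: demand price = 67.6 − 0.3·14 = 63.4; supply price = 46 + 0.25·14 = 49.5.
Δq = 39.2727 − 14 = 25.2727; wedge = 63.4 − 49.5 = 13.9.
DWL = ½ × 25.2727 × 13.9 = $175.65.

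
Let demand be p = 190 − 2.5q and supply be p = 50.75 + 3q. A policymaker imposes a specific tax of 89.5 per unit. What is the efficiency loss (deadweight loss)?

Competitive equilibrium: 190 − 2.5q = 50.75 + 3q → q* = 25.3182, p* = 126.7045.
With the tax, the buyer price exceeds the seller price by 89.5: (190 − 2.5q) − (50.75 + 3q) = 89.5 → q' = 9.0455.
Δq = 25.3182 − 9.0455 = 16.2727; the wedge equals the tax, 89.5.
Deadweight loss = ½ × 16.2727 × 89.5 = 728.20.

728.20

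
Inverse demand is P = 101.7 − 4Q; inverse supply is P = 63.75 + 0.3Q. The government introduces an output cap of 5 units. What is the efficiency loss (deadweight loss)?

31.47

Competitive equilibrium: 101.7 − 4Q = 63.75 + 0.3Q → Q* = 8.8256, P* = 66.3977.
At Q = 5: demand price = 101.7 − 4·5 = 81.7; supply price = 63.75 + 0.3·5 = 65.25.
ΔQ = 8.8256 − 5 = 3.8256; wedge = 81.7 − 65.25 = 16.45.
Deadweight loss = ½ × 3.8256 × 16.45 = 31.47.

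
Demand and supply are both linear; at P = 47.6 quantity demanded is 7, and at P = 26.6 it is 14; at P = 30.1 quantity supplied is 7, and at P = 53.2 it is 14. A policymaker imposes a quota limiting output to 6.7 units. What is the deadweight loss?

Demand slope = (26.6 − 47.6)/(14 − 7) = −3, so P = 68.6 − 3Q.
Supply slope = (53.2 − 30.1)/(14 − 7) = 3.3, so P = 7 + 3.3Q.
Competitive equilibrium: 68.6 − 3Q = 7 + 3.3Q → Q* = 9.7778, P* = 39.2667.
At Q = 6.7: demand price = 68.6 − 3·6.7 = 48.5; supply price = 7 + 3.3·6.7 = 29.11.
ΔQ = 9.7778 − 6.7 = 3.0778; wedge = 48.5 − 29.11 = 19.39.
DWL = ½ × 3.0778 × 19.39 = 29.84.

29.84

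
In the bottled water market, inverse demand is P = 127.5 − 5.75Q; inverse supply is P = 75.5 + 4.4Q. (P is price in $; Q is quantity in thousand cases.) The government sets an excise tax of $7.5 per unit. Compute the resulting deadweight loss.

Competitive equilibrium: 127.5 − 5.75Q = 75.5 + 4.4Q → Q* = 5.1232, P* = 98.0419.
With the tax, the buyer price exceeds the seller price by 7.5: (127.5 − 5.75Q) − (75.5 + 4.4Q) = 7.5 → Q' = 4.3842.
ΔQ = 5.1232 − 4.3842 = 0.739; the wedge equals the tax, 7.5.
Deadweight loss = ½ × 0.739 × 7.5 = $2.77 thousand.

$2.77 thousand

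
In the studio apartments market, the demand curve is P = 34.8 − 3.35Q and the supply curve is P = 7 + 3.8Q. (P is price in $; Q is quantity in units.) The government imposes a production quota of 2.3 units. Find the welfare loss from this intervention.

$9.02

Competitive equilibrium: 34.8 − 3.35Q = 7 + 3.8Q → Q* = 3.8881, P* = 21.7748.
At Q = 2.3: demand price = 34.8 − 3.35·2.3 = 27.095; supply price = 7 + 3.8·2.3 = 15.74.
ΔQ = 3.8881 − 2.3 = 1.5881; wedge = 27.095 − 15.74 = 11.355.
The triangle = ½ × 1.5881 × 11.355 = $9.02.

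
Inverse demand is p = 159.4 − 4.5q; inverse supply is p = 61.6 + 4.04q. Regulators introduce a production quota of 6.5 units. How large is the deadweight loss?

104.71

Competitive equilibrium: 159.4 − 4.5q = 61.6 + 4.04q → q* = 11.452, p* = 107.866.
At q = 6.5: demand price = 159.4 − 4.5·6.5 = 130.15; supply price = 61.6 + 4.04·6.5 = 87.86.
Δq = 11.452 − 6.5 = 4.952; wedge = 130.15 − 87.86 = 42.29.
The triangle = ½ × 4.952 × 42.29 = 104.71.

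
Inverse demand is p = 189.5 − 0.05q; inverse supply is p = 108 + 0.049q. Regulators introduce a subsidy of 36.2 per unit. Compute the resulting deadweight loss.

6618.38

Competitive equilibrium: 189.5 − 0.05q = 108 + 0.049q → q* = 823.2323, p* = 148.3384.
The subsidy lowers effective supply by 36.2: p = 71.8 + 0.049q.
New quantity: 189.5 − 0.05q = 71.8 + 0.049q → q' = 1188.8889.
Overproduction Δq = 1188.8889 − 823.2323 = 365.6566; wedge = subsidy = 36.2.
The triangle = ½ × 365.6566 × 36.2 = 6618.38.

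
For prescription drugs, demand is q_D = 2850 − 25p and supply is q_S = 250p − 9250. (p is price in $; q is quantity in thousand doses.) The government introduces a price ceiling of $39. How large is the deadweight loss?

$34375 thousand

In inverse form: demand p = 114 − 0.04q, supply p = 37 + 0.004q.
Competitive equilibrium: 114 − 0.04q = 37 + 0.004q → q* = 1750, p* = 44.
At the ceiling p = 39, quantity supplied = (39 − 37)/0.004 = 500.
Willingness to pay at q' = 500: 114 − 0.04·500 = 94.
Δq = 1750 − 500 = 1250; wedge = 94 − 39 = 55.
Deadweight loss = ½ × 1250 × 55 = $34375 thousand.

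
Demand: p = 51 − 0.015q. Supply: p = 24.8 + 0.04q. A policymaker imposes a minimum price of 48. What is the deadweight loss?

2100.36

Competitive equilibrium: 51 − 0.015q = 24.8 + 0.04q → q* = 476.3636, p* = 43.8545.
At the floor p = 48, quantity demanded = (51 − 48)/0.015 = 200.
Sellers' marginal cost at q' = 200: 24.8 + 0.04·200 = 32.8.
Δq = 476.3636 − 200 = 276.3636; wedge = 48 − 32.8 = 15.2.
DWL = ½ × 276.3636 × 15.2 = 2100.36.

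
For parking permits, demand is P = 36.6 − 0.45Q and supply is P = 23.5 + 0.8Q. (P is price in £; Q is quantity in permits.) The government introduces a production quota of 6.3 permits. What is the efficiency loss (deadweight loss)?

Competitive equilibrium: 36.6 − 0.45Q = 23.5 + 0.8Q → Q* = 10.48, P* = 31.884.
At Q = 6.3: demand price = 36.6 − 0.45·6.3 = 33.765; supply price = 23.5 + 0.8·6.3 = 28.54.
ΔQ = 10.48 − 6.3 = 4.18; wedge = 33.765 − 28.54 = 5.225.
DWL = ½ × 4.18 × 5.225 = £10.92.

£10.92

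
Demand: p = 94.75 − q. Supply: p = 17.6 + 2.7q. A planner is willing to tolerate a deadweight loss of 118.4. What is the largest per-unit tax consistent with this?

Competitive equilibrium: 94.75 − q = 17.6 + 2.7q → q* = 20.8514, p* = 73.8986.
A tax t gives Δq = t/3.7 and wedge t, so DWL = t²/7.4.
t²/7.4 = 118.4 → t² = 876.16 → t = 29.6.

29.6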